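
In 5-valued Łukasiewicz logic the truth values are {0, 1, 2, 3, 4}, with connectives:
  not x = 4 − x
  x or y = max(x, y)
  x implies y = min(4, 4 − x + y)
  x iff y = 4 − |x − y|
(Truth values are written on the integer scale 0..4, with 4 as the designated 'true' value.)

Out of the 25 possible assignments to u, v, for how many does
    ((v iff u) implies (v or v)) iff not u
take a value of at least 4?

value 4: 7 assignments (counts)
value 3: 2 assignments
value 2: 9 assignments
value 1: 1 assignment
value 0: 6 assignments
So 7 of the 25 assignments meet the threshold.

7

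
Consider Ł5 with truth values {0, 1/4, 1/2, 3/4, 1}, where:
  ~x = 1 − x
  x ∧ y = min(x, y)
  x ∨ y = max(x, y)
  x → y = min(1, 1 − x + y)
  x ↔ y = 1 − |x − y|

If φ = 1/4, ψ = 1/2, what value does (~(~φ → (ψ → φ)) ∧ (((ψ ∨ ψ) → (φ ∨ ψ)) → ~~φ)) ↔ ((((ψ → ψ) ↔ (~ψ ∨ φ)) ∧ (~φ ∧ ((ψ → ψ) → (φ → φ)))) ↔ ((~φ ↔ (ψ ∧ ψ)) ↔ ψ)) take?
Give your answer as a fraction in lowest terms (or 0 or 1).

~φ = ~1/4 = 3/4
ψ → φ = 1/2 → 1/4 = 3/4
~φ → (ψ → φ) = 3/4 → 3/4 = 1
~(~φ → (ψ → φ)) = ~1 = 0
ψ ∨ ψ = 1/2 ∨ 1/2 = 1/2
φ ∨ ψ = 1/4 ∨ 1/2 = 1/2
(ψ ∨ ψ) → (φ ∨ ψ) = 1/2 → 1/2 = 1
~φ = ~1/4 = 3/4
~~φ = ~3/4 = 1/4
((ψ ∨ ψ) → (φ ∨ ψ)) → ~~φ = 1 → 1/4 = 1/4
~(~φ → (ψ → φ)) ∧ (((ψ ∨ ψ) → (φ ∨ ψ)) → ~~φ) = 0 ∧ 1/4 = 0
ψ → ψ = 1/2 → 1/2 = 1
~ψ = ~1/2 = 1/2
~ψ ∨ φ = 1/2 ∨ 1/4 = 1/2
(ψ → ψ) ↔ (~ψ ∨ φ) = 1 ↔ 1/2 = 1/2
~φ = ~1/4 = 3/4
ψ → ψ = 1/2 → 1/2 = 1
φ → φ = 1/4 → 1/4 = 1
(ψ → ψ) → (φ → φ) = 1 → 1 = 1
~φ ∧ ((ψ → ψ) → (φ → φ)) = 3/4 ∧ 1 = 3/4
((ψ → ψ) ↔ (~ψ ∨ φ)) ∧ (~φ ∧ ((ψ → ψ) → (φ → φ))) = 1/2 ∧ 3/4 = 1/2
~φ = ~1/4 = 3/4
ψ ∧ ψ = 1/2 ∧ 1/2 = 1/2
~φ ↔ (ψ ∧ ψ) = 3/4 ↔ 1/2 = 3/4
(~φ ↔ (ψ ∧ ψ)) ↔ ψ = 3/4 ↔ 1/2 = 3/4
(((ψ → ψ) ↔ (~ψ ∨ φ)) ∧ (~φ ∧ ((ψ → ψ) → (φ → φ)))) ↔ ((~φ ↔ (ψ ∧ ψ)) ↔ ψ) = 1/2 ↔ 3/4 = 3/4
(~(~φ → (ψ → φ)) ∧ (((ψ ∨ ψ) → (φ ∨ ψ)) → ~~φ)) ↔ ((((ψ → ψ) ↔ (~ψ ∨ φ)) ∧ (~φ ∧ ((ψ → ψ) → (φ → φ)))) ↔ ((~φ ↔ (ψ ∧ ψ)) ↔ ψ)) = 0 ↔ 3/4 = 1/4

1/4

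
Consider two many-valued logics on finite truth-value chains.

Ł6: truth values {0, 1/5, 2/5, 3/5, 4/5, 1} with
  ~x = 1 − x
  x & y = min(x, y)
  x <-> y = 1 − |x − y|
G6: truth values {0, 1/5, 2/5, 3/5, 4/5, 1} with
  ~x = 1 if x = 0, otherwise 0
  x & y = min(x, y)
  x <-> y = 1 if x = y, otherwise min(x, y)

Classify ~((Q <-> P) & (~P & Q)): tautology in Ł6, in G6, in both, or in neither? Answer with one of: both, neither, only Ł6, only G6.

In Ł6: at P = 0, Q = 1/5 the value is 4/5 — not a tautology.
In G6: every assignment gives 1 — tautology.

only G6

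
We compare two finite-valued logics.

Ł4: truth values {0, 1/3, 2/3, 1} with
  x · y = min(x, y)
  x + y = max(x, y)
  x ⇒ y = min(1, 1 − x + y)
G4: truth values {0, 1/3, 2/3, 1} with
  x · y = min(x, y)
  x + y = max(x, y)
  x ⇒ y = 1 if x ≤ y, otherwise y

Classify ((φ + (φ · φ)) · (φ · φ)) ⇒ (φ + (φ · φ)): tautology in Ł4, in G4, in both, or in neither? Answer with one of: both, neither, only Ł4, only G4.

In Ł4: every assignment gives 1 — tautology.
In G4: every assignment gives 1 — tautology.

both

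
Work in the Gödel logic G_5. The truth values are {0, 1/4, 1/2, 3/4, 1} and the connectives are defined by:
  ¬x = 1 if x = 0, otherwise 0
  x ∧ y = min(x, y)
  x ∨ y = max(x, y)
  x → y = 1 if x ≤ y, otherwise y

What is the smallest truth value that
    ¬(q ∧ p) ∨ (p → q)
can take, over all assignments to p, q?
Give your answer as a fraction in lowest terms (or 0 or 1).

1/4

Take p = 1/2, q = 1/4:
q ∧ p = 1/4 ∧ 1/2 = 1/4
¬(q ∧ p) = ¬1/4 = 0
p → q = 1/2 → 1/4 = 1/4
¬(q ∧ p) ∨ (p → q) = 0 ∨ 1/4 = 1/4
No assignment yields a value below 1/4, so this is the minimum.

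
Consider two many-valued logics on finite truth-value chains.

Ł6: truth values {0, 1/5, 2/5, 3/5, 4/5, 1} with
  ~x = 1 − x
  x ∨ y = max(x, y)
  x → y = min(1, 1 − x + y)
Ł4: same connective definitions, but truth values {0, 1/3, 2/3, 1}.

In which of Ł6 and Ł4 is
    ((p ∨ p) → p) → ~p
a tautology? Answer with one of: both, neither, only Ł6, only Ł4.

neither

In Ł6: at p = 1/5 the value is 4/5 — not a tautology.
In Ł4: at p = 1/3 the value is 2/3 — not a tautology.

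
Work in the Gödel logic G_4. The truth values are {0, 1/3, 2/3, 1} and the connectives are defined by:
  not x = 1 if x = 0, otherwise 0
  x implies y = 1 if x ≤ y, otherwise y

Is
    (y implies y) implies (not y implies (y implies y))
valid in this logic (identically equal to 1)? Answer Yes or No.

Yes

y = 0 ↦ 1
y = 1/3 ↦ 1
y = 2/3 ↦ 1
y = 1 ↦ 1
Every assignment gives a value ≥ 1.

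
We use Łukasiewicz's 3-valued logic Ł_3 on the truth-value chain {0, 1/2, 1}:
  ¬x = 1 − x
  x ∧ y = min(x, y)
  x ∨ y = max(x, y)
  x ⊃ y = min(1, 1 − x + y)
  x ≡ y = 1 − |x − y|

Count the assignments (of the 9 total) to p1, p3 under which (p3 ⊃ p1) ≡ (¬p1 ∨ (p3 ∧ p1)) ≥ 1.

3

p1 = 0, p3 = 0 ↦ 1  ≥
p1 = 0, p3 = 1/2 ↦ 1/2  <
p1 = 0, p3 = 1 ↦ 0  <
p1 = 1/2, p3 = 0 ↦ 1/2  <
p1 = 1/2, p3 = 1/2 ↦ 1/2  <
p1 = 1/2, p3 = 1 ↦ 1  ≥
p1 = 1, p3 = 0 ↦ 0  <
p1 = 1, p3 = 1/2 ↦ 1/2  <
p1 = 1, p3 = 1 ↦ 1  ≥
So 3 of the 9 assignments meet the threshold.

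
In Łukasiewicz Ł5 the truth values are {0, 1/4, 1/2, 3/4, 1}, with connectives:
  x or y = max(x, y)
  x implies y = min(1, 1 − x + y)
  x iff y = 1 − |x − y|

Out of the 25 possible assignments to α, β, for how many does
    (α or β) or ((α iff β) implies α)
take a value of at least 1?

value 1: 13 assignments (counts)
value 3/4: 5 assignments
value 1/2: 4 assignments
value 1/4: 2 assignments
value 0: 1 assignment
So 13 of the 25 assignments meet the threshold.

13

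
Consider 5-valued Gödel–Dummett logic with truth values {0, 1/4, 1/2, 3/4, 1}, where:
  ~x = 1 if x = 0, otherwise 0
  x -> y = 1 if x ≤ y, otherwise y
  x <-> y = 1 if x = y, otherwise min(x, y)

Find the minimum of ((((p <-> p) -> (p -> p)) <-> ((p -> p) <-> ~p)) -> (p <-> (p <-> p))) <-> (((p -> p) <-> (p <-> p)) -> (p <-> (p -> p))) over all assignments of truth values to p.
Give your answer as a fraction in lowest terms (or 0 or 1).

Take p = 1/4:
p <-> p = 1/4 <-> 1/4 = 1
p -> p = 1/4 -> 1/4 = 1
(p <-> p) -> (p -> p) = 1 -> 1 = 1
p -> p = 1/4 -> 1/4 = 1
~p = ~1/4 = 0
(p -> p) <-> ~p = 1 <-> 0 = 0
((p <-> p) -> (p -> p)) <-> ((p -> p) <-> ~p) = 1 <-> 0 = 0
p <-> p = 1/4 <-> 1/4 = 1
p <-> (p <-> p) = 1/4 <-> 1 = 1/4
(((p <-> p) -> (p -> p)) <-> ((p -> p) <-> ~p)) -> (p <-> (p <-> p)) = 0 -> 1/4 = 1
p -> p = 1/4 -> 1/4 = 1
p <-> p = 1/4 <-> 1/4 = 1
(p -> p) <-> (p <-> p) = 1 <-> 1 = 1
p -> p = 1/4 -> 1/4 = 1
p <-> (p -> p) = 1/4 <-> 1 = 1/4
((p -> p) <-> (p <-> p)) -> (p <-> (p -> p)) = 1 -> 1/4 = 1/4
((((p <-> p) -> (p -> p)) <-> ((p -> p) <-> ~p)) -> (p <-> (p <-> p))) <-> (((p -> p) <-> (p <-> p)) -> (p <-> (p -> p))) = 1 <-> 1/4 = 1/4
No assignment yields a value below 1/4, so this is the minimum.

1/4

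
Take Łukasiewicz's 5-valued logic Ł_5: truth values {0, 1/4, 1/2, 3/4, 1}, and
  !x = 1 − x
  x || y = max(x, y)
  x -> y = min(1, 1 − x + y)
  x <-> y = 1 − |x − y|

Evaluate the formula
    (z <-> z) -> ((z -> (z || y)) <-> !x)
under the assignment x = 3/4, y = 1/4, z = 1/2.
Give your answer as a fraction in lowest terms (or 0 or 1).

1/4

z <-> z = 1/2 <-> 1/2 = 1
z || y = 1/2 || 1/4 = 1/2
z -> (z || y) = 1/2 -> 1/2 = 1
!x = !3/4 = 1/4
(z -> (z || y)) <-> !x = 1 <-> 1/4 = 1/4
(z <-> z) -> ((z -> (z || y)) <-> !x) = 1 -> 1/4 = 1/4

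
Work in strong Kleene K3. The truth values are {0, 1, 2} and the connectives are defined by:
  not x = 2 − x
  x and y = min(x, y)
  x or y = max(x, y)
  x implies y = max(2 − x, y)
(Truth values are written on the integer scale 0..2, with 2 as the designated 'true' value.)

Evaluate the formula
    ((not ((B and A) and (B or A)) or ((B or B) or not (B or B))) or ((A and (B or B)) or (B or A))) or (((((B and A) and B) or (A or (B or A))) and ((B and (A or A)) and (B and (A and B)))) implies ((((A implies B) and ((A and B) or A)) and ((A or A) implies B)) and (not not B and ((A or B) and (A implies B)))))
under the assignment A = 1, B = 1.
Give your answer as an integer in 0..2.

1

B and A = 1 and 1 = 1
B or A = 1 or 1 = 1
(B and A) and (B or A) = 1 and 1 = 1
not ((B and A) and (B or A)) = not 1 = 1
B or B = 1 or 1 = 1
B or B = 1 or 1 = 1
not (B or B) = not 1 = 1
(B or B) or not (B or B) = 1 or 1 = 1
not ((B and A) and (B or A)) or ((B or B) or not (B or B)) = 1 or 1 = 1
B or B = 1 or 1 = 1
A and (B or B) = 1 and 1 = 1
B or A = 1 or 1 = 1
(A and (B or B)) or (B or A) = 1 or 1 = 1
(not ((B and A) and (B or A)) or ((B or B) or not (B or B))) or ((A and (B or B)) or (B or A)) = 1 or 1 = 1
B and A = 1 and 1 = 1
(B and A) and B = 1 and 1 = 1
B or A = 1 or 1 = 1
A or (B or A) = 1 or 1 = 1
((B and A) and B) or (A or (B or A)) = 1 or 1 = 1
A or A = 1 or 1 = 1
B and (A or A) = 1 and 1 = 1
A and B = 1 and 1 = 1
B and (A and B) = 1 and 1 = 1
(B and (A or A)) and (B and (A and B)) = 1 and 1 = 1
(((B and A) and B) or (A or (B or A))) and ((B and (A or A)) and (B and (A and B))) = 1 and 1 = 1
A implies B = 1 implies 1 = 1
A and B = 1 and 1 = 1
(A and B) or A = 1 or 1 = 1
(A implies B) and ((A and B) or A) = 1 and 1 = 1
A or A = 1 or 1 = 1
(A or A) implies B = 1 implies 1 = 1
((A implies B) and ((A and B) or A)) and ((A or A) implies B) = 1 and 1 = 1
not B = not 1 = 1
not not B = not 1 = 1
A or B = 1 or 1 = 1
A implies B = 1 implies 1 = 1
(A or B) and (A implies B) = 1 and 1 = 1
not not B and ((A or B) and (A implies B)) = 1 and 1 = 1
(((A implies B) and ((A and B) or A)) and ((A or A) implies B)) and (not not B and ((A or B) and (A implies B))) = 1 and 1 = 1
((((B and A) and B) or (A or (B or A))) and ((B and (A or A)) and (B and (A and B)))) implies ((((A implies B) and ((A and B) or A)) and ((A or A) implies B)) and (not not B and ((A or B) and (A implies B)))) = 1 implies 1 = 1
((not ((B and A) and (B or A)) or ((B or B) or not (B or B))) or ((A and (B or B)) or (B or A))) or (((((B and A) and B) or (A or (B or A))) and ((B and (A or A)) and (B and (A and B)))) implies ((((A implies B) and ((A and B) or A)) and ((A or A) implies B)) and (not not B and ((A or B) and (A implies B))))) = 1 or 1 = 1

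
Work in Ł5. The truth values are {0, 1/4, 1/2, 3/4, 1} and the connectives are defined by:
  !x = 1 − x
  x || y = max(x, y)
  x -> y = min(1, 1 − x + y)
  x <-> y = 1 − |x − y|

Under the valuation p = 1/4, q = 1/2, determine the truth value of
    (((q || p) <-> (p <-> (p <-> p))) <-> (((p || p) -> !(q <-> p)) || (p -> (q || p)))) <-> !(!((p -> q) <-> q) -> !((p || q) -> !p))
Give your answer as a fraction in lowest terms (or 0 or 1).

q || p = 1/2 || 1/4 = 1/2
p <-> p = 1/4 <-> 1/4 = 1
p <-> (p <-> p) = 1/4 <-> 1 = 1/4
(q || p) <-> (p <-> (p <-> p)) = 1/2 <-> 1/4 = 3/4
p || p = 1/4 || 1/4 = 1/4
q <-> p = 1/2 <-> 1/4 = 3/4
!(q <-> p) = !3/4 = 1/4
(p || p) -> !(q <-> p) = 1/4 -> 1/4 = 1
q || p = 1/2 || 1/4 = 1/2
p -> (q || p) = 1/4 -> 1/2 = 1
((p || p) -> !(q <-> p)) || (p -> (q || p)) = 1 || 1 = 1
((q || p) <-> (p <-> (p <-> p))) <-> (((p || p) -> !(q <-> p)) || (p -> (q || p))) = 3/4 <-> 1 = 3/4
p -> q = 1/4 -> 1/2 = 1
(p -> q) <-> q = 1 <-> 1/2 = 1/2
!((p -> q) <-> q) = !1/2 = 1/2
p || q = 1/4 || 1/2 = 1/2
!p = !1/4 = 3/4
(p || q) -> !p = 1/2 -> 3/4 = 1
!((p || q) -> !p) = !1 = 0
!((p -> q) <-> q) -> !((p || q) -> !p) = 1/2 -> 0 = 1/2
!(!((p -> q) <-> q) -> !((p || q) -> !p)) = !1/2 = 1/2
(((q || p) <-> (p <-> (p <-> p))) <-> (((p || p) -> !(q <-> p)) || (p -> (q || p)))) <-> !(!((p -> q) <-> q) -> !((p || q) -> !p)) = 3/4 <-> 1/2 = 3/4

3/4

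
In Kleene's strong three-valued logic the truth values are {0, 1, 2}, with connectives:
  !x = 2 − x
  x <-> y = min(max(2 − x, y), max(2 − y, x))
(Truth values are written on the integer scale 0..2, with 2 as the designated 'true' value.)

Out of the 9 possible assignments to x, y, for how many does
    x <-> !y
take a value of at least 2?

2

x = 0, y = 0 ↦ 0  <
x = 0, y = 1 ↦ 1  <
x = 0, y = 2 ↦ 2  ≥
x = 1, y = 0 ↦ 1  <
x = 1, y = 1 ↦ 1  <
x = 1, y = 2 ↦ 1  <
x = 2, y = 0 ↦ 2  ≥
x = 2, y = 1 ↦ 1  <
x = 2, y = 2 ↦ 0  <
So 2 of the 9 assignments meet the threshold.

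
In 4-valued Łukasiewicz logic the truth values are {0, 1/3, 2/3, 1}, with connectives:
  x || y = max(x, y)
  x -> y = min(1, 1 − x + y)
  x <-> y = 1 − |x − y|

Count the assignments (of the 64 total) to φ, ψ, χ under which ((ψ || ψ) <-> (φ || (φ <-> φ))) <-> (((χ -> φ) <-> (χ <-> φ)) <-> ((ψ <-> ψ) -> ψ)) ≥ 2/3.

value 1: 42 assignments (counts)
value 2/3: 14 assignments (counts)
value 1/3: 6 assignments
value 0: 2 assignments
So 56 of the 64 assignments meet the threshold.

56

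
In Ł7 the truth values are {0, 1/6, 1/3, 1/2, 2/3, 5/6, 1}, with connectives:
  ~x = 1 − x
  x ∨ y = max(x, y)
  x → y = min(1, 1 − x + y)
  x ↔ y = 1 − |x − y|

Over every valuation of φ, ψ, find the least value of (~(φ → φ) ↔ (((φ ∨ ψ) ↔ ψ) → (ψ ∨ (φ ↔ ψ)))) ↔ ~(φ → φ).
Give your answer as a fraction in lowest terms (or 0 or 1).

1/2

Take φ = 0, ψ = 1/2:
φ → φ = 0 → 0 = 1
~(φ → φ) = ~1 = 0
φ ∨ ψ = 0 ∨ 1/2 = 1/2
(φ ∨ ψ) ↔ ψ = 1/2 ↔ 1/2 = 1
φ ↔ ψ = 0 ↔ 1/2 = 1/2
ψ ∨ (φ ↔ ψ) = 1/2 ∨ 1/2 = 1/2
((φ ∨ ψ) ↔ ψ) → (ψ ∨ (φ ↔ ψ)) = 1 → 1/2 = 1/2
~(φ → φ) ↔ (((φ ∨ ψ) ↔ ψ) → (ψ ∨ (φ ↔ ψ))) = 0 ↔ 1/2 = 1/2
φ → φ = 0 → 0 = 1
~(φ → φ) = ~1 = 0
(~(φ → φ) ↔ (((φ ∨ ψ) ↔ ψ) → (ψ ∨ (φ ↔ ψ)))) ↔ ~(φ → φ) = 1/2 ↔ 0 = 1/2
No assignment yields a value below 1/2, so this is the minimum.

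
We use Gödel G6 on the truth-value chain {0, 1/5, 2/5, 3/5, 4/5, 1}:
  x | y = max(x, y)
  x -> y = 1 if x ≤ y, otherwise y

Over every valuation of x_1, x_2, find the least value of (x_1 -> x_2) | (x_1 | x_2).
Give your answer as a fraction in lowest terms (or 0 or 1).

Take x_1 = 1/5, x_2 = 0:
x_1 -> x_2 = 1/5 -> 0 = 0
x_1 | x_2 = 1/5 | 0 = 1/5
(x_1 -> x_2) | (x_1 | x_2) = 0 | 1/5 = 1/5
No assignment yields a value below 1/5, so this is the minimum.

1/5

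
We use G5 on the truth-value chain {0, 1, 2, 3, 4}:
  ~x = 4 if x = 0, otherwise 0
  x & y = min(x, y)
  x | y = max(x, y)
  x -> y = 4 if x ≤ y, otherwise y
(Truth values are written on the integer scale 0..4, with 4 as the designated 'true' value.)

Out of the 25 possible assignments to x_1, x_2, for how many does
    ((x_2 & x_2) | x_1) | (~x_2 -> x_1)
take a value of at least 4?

21

value 4: 21 assignments (counts)
value 3: 1 assignment
value 2: 1 assignment
value 1: 1 assignment
value 0: 1 assignment
So 21 of the 25 assignments meet the threshold.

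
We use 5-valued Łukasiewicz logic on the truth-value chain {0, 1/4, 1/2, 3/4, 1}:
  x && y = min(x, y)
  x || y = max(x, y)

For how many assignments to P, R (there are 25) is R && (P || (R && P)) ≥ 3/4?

4

value 1: 1 assignment (counts)
value 3/4: 3 assignments (counts)
value 1/2: 5 assignments
value 1/4: 7 assignments
value 0: 9 assignments
So 4 of the 25 assignments meet the threshold.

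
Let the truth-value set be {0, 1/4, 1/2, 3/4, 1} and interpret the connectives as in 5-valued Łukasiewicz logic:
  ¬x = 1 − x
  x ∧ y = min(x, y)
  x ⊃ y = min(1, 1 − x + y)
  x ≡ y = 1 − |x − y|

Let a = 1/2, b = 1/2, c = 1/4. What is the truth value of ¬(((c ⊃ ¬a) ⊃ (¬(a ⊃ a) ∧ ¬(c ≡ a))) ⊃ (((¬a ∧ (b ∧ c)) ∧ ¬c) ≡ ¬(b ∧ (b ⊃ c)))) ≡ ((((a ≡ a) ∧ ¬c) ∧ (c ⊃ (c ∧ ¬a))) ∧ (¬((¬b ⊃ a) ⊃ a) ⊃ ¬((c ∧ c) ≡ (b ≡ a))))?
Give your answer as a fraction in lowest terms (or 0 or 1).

¬a = ¬1/2 = 1/2
c ⊃ ¬a = 1/4 ⊃ 1/2 = 1
a ⊃ a = 1/2 ⊃ 1/2 = 1
¬(a ⊃ a) = ¬1 = 0
c ≡ a = 1/4 ≡ 1/2 = 3/4
¬(c ≡ a) = ¬3/4 = 1/4
¬(a ⊃ a) ∧ ¬(c ≡ a) = 0 ∧ 1/4 = 0
(c ⊃ ¬a) ⊃ (¬(a ⊃ a) ∧ ¬(c ≡ a)) = 1 ⊃ 0 = 0
¬a = ¬1/2 = 1/2
b ∧ c = 1/2 ∧ 1/4 = 1/4
¬a ∧ (b ∧ c) = 1/2 ∧ 1/4 = 1/4
¬c = ¬1/4 = 3/4
(¬a ∧ (b ∧ c)) ∧ ¬c = 1/4 ∧ 3/4 = 1/4
b ⊃ c = 1/2 ⊃ 1/4 = 3/4
b ∧ (b ⊃ c) = 1/2 ∧ 3/4 = 1/2
¬(b ∧ (b ⊃ c)) = ¬1/2 = 1/2
((¬a ∧ (b ∧ c)) ∧ ¬c) ≡ ¬(b ∧ (b ⊃ c)) = 1/4 ≡ 1/2 = 3/4
((c ⊃ ¬a) ⊃ (¬(a ⊃ a) ∧ ¬(c ≡ a))) ⊃ (((¬a ∧ (b ∧ c)) ∧ ¬c) ≡ ¬(b ∧ (b ⊃ c))) = 0 ⊃ 3/4 = 1
¬(((c ⊃ ¬a) ⊃ (¬(a ⊃ a) ∧ ¬(c ≡ a))) ⊃ (((¬a ∧ (b ∧ c)) ∧ ¬c) ≡ ¬(b ∧ (b ⊃ c)))) = ¬1 = 0
a ≡ a = 1/2 ≡ 1/2 = 1
¬c = ¬1/4 = 3/4
(a ≡ a) ∧ ¬c = 1 ∧ 3/4 = 3/4
¬a = ¬1/2 = 1/2
c ∧ ¬a = 1/4 ∧ 1/2 = 1/4
c ⊃ (c ∧ ¬a) = 1/4 ⊃ 1/4 = 1
((a ≡ a) ∧ ¬c) ∧ (c ⊃ (c ∧ ¬a)) = 3/4 ∧ 1 = 3/4
¬b = ¬1/2 = 1/2
¬b ⊃ a = 1/2 ⊃ 1/2 = 1
(¬b ⊃ a) ⊃ a = 1 ⊃ 1/2 = 1/2
¬((¬b ⊃ a) ⊃ a) = ¬1/2 = 1/2
c ∧ c = 1/4 ∧ 1/4 = 1/4
b ≡ a = 1/2 ≡ 1/2 = 1
(c ∧ c) ≡ (b ≡ a) = 1/4 ≡ 1 = 1/4
¬((c ∧ c) ≡ (b ≡ a)) = ¬1/4 = 3/4
¬((¬b ⊃ a) ⊃ a) ⊃ ¬((c ∧ c) ≡ (b ≡ a)) = 1/2 ⊃ 3/4 = 1
(((a ≡ a) ∧ ¬c) ∧ (c ⊃ (c ∧ ¬a))) ∧ (¬((¬b ⊃ a) ⊃ a) ⊃ ¬((c ∧ c) ≡ (b ≡ a))) = 3/4 ∧ 1 = 3/4
¬(((c ⊃ ¬a) ⊃ (¬(a ⊃ a) ∧ ¬(c ≡ a))) ⊃ (((¬a ∧ (b ∧ c)) ∧ ¬c) ≡ ¬(b ∧ (b ⊃ c)))) ≡ ((((a ≡ a) ∧ ¬c) ∧ (c ⊃ (c ∧ ¬a))) ∧ (¬((¬b ⊃ a) ⊃ a) ⊃ ¬((c ∧ c) ≡ (b ≡ a)))) = 0 ≡ 3/4 = 1/4

1/4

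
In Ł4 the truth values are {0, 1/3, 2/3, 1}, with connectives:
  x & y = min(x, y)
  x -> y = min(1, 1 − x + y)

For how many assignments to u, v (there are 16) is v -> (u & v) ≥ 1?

10

u = 0, v = 0 ↦ 1  ≥
u = 0, v = 1/3 ↦ 2/3  <
u = 0, v = 2/3 ↦ 1/3  <
u = 0, v = 1 ↦ 0  <
u = 1/3, v = 0 ↦ 1  ≥
u = 1/3, v = 1/3 ↦ 1  ≥
u = 1/3, v = 2/3 ↦ 2/3  <
u = 1/3, v = 1 ↦ 1/3  <
u = 2/3, v = 0 ↦ 1  ≥
u = 2/3, v = 1/3 ↦ 1  ≥
u = 2/3, v = 2/3 ↦ 1  ≥
u = 2/3, v = 1 ↦ 2/3  <
u = 1, v = 0 ↦ 1  ≥
u = 1, v = 1/3 ↦ 1  ≥
u = 1, v = 2/3 ↦ 1  ≥
u = 1, v = 1 ↦ 1  ≥
So 10 of the 16 assignments meet the threshold.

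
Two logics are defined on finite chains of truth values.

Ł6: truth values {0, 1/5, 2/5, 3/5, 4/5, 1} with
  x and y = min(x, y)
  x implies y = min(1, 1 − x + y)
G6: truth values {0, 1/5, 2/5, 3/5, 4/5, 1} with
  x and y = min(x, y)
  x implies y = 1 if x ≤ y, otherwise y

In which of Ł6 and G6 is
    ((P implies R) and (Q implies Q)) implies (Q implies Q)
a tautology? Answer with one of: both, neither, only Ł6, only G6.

both

In Ł6: every assignment gives 1 — tautology.
In G6: every assignment gives 1 — tautology.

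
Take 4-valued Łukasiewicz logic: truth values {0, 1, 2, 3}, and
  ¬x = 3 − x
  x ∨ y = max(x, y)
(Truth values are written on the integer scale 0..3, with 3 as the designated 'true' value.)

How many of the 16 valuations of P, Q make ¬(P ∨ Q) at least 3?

1

P = 0, Q = 0 ↦ 3  ≥
P = 0, Q = 1 ↦ 2  <
P = 0, Q = 2 ↦ 1  <
P = 0, Q = 3 ↦ 0  <
P = 1, Q = 0 ↦ 2  <
P = 1, Q = 1 ↦ 2  <
P = 1, Q = 2 ↦ 1  <
P = 1, Q = 3 ↦ 0  <
P = 2, Q = 0 ↦ 1  <
P = 2, Q = 1 ↦ 1  <
P = 2, Q = 2 ↦ 1  <
P = 2, Q = 3 ↦ 0  <
P = 3, Q = 0 ↦ 0  <
P = 3, Q = 1 ↦ 0  <
P = 3, Q = 2 ↦ 0  <
P = 3, Q = 3 ↦ 0  <
So 1 of the 16 assignments meets the threshold.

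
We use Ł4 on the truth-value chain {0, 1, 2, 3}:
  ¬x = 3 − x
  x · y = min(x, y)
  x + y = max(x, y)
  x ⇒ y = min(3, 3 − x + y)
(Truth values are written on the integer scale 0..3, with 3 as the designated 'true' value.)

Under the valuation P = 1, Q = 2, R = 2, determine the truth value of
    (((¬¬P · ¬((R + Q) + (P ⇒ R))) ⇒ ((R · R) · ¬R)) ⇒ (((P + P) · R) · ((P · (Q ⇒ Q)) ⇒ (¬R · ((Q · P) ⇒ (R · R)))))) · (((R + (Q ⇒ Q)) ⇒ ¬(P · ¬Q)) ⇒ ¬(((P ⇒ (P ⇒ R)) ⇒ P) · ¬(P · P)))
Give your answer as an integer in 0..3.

1

¬P = ¬1 = 2
¬¬P = ¬2 = 1
R + Q = 2 + 2 = 2
P ⇒ R = 1 ⇒ 2 = 3
(R + Q) + (P ⇒ R) = 2 + 3 = 3
¬((R + Q) + (P ⇒ R)) = ¬3 = 0
¬¬P · ¬((R + Q) + (P ⇒ R)) = 1 · 0 = 0
R · R = 2 · 2 = 2
¬R = ¬2 = 1
(R · R) · ¬R = 2 · 1 = 1
(¬¬P · ¬((R + Q) + (P ⇒ R))) ⇒ ((R · R) · ¬R) = 0 ⇒ 1 = 3
P + P = 1 + 1 = 1
(P + P) · R = 1 · 2 = 1
Q ⇒ Q = 2 ⇒ 2 = 3
P · (Q ⇒ Q) = 1 · 3 = 1
¬R = ¬2 = 1
Q · P = 2 · 1 = 1
R · R = 2 · 2 = 2
(Q · P) ⇒ (R · R) = 1 ⇒ 2 = 3
¬R · ((Q · P) ⇒ (R · R)) = 1 · 3 = 1
(P · (Q ⇒ Q)) ⇒ (¬R · ((Q · P) ⇒ (R · R))) = 1 ⇒ 1 = 3
((P + P) · R) · ((P · (Q ⇒ Q)) ⇒ (¬R · ((Q · P) ⇒ (R · R)))) = 1 · 3 = 1
((¬¬P · ¬((R + Q) + (P ⇒ R))) ⇒ ((R · R) · ¬R)) ⇒ (((P + P) · R) · ((P · (Q ⇒ Q)) ⇒ (¬R · ((Q · P) ⇒ (R · R))))) = 3 ⇒ 1 = 1
Q ⇒ Q = 2 ⇒ 2 = 3
R + (Q ⇒ Q) = 2 + 3 = 3
¬Q = ¬2 = 1
P · ¬Q = 1 · 1 = 1
¬(P · ¬Q) = ¬1 = 2
(R + (Q ⇒ Q)) ⇒ ¬(P · ¬Q) = 3 ⇒ 2 = 2
P ⇒ R = 1 ⇒ 2 = 3
P ⇒ (P ⇒ R) = 1 ⇒ 3 = 3
(P ⇒ (P ⇒ R)) ⇒ P = 3 ⇒ 1 = 1
P · P = 1 · 1 = 1
¬(P · P) = ¬1 = 2
((P ⇒ (P ⇒ R)) ⇒ P) · ¬(P · P) = 1 · 2 = 1
¬(((P ⇒ (P ⇒ R)) ⇒ P) · ¬(P · P)) = ¬1 = 2
((R + (Q ⇒ Q)) ⇒ ¬(P · ¬Q)) ⇒ ¬(((P ⇒ (P ⇒ R)) ⇒ P) · ¬(P · P)) = 2 ⇒ 2 = 3
(((¬¬P · ¬((R + Q) + (P ⇒ R))) ⇒ ((R · R) · ¬R)) ⇒ (((P + P) · R) · ((P · (Q ⇒ Q)) ⇒ (¬R · ((Q · P) ⇒ (R · R)))))) · (((R + (Q ⇒ Q)) ⇒ ¬(P · ¬Q)) ⇒ ¬(((P ⇒ (P ⇒ R)) ⇒ P) · ¬(P · P))) = 1 · 3 = 1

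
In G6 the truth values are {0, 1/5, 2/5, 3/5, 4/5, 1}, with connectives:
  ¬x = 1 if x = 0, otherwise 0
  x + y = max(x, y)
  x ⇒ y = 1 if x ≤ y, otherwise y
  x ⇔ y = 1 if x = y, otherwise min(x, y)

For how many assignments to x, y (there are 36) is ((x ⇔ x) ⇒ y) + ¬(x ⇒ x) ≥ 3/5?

value 1: 6 assignments (counts)
value 4/5: 6 assignments (counts)
value 3/5: 6 assignments (counts)
value 2/5: 6 assignments
value 1/5: 6 assignments
value 0: 6 assignments
So 18 of the 36 assignments meet the threshold.

18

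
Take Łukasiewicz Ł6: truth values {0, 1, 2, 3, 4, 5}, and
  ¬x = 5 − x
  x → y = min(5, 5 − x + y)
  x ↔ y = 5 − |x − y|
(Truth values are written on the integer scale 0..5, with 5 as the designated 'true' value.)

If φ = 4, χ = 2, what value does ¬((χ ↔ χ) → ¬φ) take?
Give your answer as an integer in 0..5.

χ ↔ χ = 2 ↔ 2 = 5
¬φ = ¬4 = 1
(χ ↔ χ) → ¬φ = 5 → 1 = 1
¬((χ ↔ χ) → ¬φ) = ¬1 = 4

4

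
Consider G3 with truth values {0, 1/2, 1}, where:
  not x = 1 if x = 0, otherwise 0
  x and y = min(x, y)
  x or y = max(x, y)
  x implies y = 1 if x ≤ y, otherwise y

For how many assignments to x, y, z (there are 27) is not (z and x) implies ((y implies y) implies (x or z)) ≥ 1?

value 1: 18 assignments (counts)
value 1/2: 6 assignments
value 0: 3 assignments
So 18 of the 27 assignments meet the threshold.

18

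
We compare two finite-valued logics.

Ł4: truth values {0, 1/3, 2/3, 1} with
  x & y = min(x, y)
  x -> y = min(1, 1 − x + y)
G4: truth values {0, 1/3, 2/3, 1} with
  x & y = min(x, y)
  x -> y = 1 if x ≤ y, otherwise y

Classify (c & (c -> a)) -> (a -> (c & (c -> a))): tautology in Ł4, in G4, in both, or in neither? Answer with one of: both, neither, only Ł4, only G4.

In Ł4: every assignment gives 1 — tautology.
In G4: every assignment gives 1 — tautology.

both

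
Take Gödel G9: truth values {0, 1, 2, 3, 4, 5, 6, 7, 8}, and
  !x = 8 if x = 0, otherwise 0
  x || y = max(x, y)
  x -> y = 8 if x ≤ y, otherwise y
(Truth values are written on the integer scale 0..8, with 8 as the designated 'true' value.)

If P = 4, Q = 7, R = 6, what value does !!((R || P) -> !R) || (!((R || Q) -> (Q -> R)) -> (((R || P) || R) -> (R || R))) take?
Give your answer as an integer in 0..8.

R || P = 6 || 4 = 6
!R = !6 = 0
(R || P) -> !R = 6 -> 0 = 0
!((R || P) -> !R) = !0 = 8
!!((R || P) -> !R) = !8 = 0
R || Q = 6 || 7 = 7
Q -> R = 7 -> 6 = 6
(R || Q) -> (Q -> R) = 7 -> 6 = 6
!((R || Q) -> (Q -> R)) = !6 = 0
R || P = 6 || 4 = 6
(R || P) || R = 6 || 6 = 6
R || R = 6 || 6 = 6
((R || P) || R) -> (R || R) = 6 -> 6 = 8
!((R || Q) -> (Q -> R)) -> (((R || P) || R) -> (R || R)) = 0 -> 8 = 8
!!((R || P) -> !R) || (!((R || Q) -> (Q -> R)) -> (((R || P) || R) -> (R || R))) = 0 || 8 = 8

8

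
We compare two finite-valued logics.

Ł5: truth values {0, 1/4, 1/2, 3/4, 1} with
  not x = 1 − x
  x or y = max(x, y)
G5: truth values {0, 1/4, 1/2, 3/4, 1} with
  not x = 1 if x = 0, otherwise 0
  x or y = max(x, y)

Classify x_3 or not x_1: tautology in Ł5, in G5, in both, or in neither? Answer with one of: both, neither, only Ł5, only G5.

In Ł5: at x_1 = 1/4, x_3 = 0 the value is 3/4 — not a tautology.
In G5: at x_1 = 1/4, x_3 = 0 the value is 0 — not a tautology.

neither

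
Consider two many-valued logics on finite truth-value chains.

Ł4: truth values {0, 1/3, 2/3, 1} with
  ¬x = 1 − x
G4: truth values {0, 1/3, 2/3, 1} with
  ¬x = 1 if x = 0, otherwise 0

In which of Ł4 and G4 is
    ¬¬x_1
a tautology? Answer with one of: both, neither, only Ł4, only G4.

neither

In Ł4: at x_1 = 0 the value is 0 — not a tautology.
In G4: at x_1 = 0 the value is 0 — not a tautology.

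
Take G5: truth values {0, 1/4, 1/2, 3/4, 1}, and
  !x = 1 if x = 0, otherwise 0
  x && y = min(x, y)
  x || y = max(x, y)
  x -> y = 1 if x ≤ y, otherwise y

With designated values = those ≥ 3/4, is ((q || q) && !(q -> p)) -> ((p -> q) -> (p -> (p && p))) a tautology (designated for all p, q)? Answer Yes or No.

Yes

At p = 1/2, q = 1/2, for instance:
q || q = 1/2 || 1/2 = 1/2
q -> p = 1/2 -> 1/2 = 1
!(q -> p) = !1 = 0
(q || q) && !(q -> p) = 1/2 && 0 = 0
p -> q = 1/2 -> 1/2 = 1
p && p = 1/2 && 1/2 = 1/2
p -> (p && p) = 1/2 -> 1/2 = 1
(p -> q) -> (p -> (p && p)) = 1 -> 1 = 1
((q || q) && !(q -> p)) -> ((p -> q) -> (p -> (p && p))) = 0 -> 1 = 1
and checking the remaining 24 assignments likewise gives ≥ 3/4 in every case.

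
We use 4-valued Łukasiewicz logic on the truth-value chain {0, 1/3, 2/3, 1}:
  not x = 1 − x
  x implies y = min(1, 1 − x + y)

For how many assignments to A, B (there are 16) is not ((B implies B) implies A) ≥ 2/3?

A = 0, B = 0 ↦ 1  ≥
A = 0, B = 1/3 ↦ 1  ≥
A = 0, B = 2/3 ↦ 1  ≥
A = 0, B = 1 ↦ 1  ≥
A = 1/3, B = 0 ↦ 2/3  ≥
A = 1/3, B = 1/3 ↦ 2/3  ≥
A = 1/3, B = 2/3 ↦ 2/3  ≥
A = 1/3, B = 1 ↦ 2/3  ≥
A = 2/3, B = 0 ↦ 1/3  <
A = 2/3, B = 1/3 ↦ 1/3  <
A = 2/3, B = 2/3 ↦ 1/3  <
A = 2/3, B = 1 ↦ 1/3  <
A = 1, B = 0 ↦ 0  <
A = 1, B = 1/3 ↦ 0  <
A = 1, B = 2/3 ↦ 0  <
A = 1, B = 1 ↦ 0  <
So 8 of the 16 assignments meet the threshold.

8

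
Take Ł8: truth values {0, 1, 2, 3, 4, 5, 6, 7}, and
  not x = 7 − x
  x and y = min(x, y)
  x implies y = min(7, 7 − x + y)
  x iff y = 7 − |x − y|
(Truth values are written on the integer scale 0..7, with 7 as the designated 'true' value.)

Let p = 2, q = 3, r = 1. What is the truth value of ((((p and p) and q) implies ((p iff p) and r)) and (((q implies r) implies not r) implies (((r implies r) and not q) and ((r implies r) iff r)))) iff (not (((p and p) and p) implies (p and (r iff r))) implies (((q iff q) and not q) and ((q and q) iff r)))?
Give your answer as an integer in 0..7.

1

p and p = 2 and 2 = 2
(p and p) and q = 2 and 3 = 2
p iff p = 2 iff 2 = 7
(p iff p) and r = 7 and 1 = 1
((p and p) and q) implies ((p iff p) and r) = 2 implies 1 = 6
q implies r = 3 implies 1 = 5
not r = not 1 = 6
(q implies r) implies not r = 5 implies 6 = 7
r implies r = 1 implies 1 = 7
not q = not 3 = 4
(r implies r) and not q = 7 and 4 = 4
r implies r = 1 implies 1 = 7
(r implies r) iff r = 7 iff 1 = 1
((r implies r) and not q) and ((r implies r) iff r) = 4 and 1 = 1
((q implies r) implies not r) implies (((r implies r) and not q) and ((r implies r) iff r)) = 7 implies 1 = 1
(((p and p) and q) implies ((p iff p) and r)) and (((q implies r) implies not r) implies (((r implies r) and not q) and ((r implies r) iff r))) = 6 and 1 = 1
p and p = 2 and 2 = 2
(p and p) and p = 2 and 2 = 2
r iff r = 1 iff 1 = 7
p and (r iff r) = 2 and 7 = 2
((p and p) and p) implies (p and (r iff r)) = 2 implies 2 = 7
not (((p and p) and p) implies (p and (r iff r))) = not 7 = 0
q iff q = 3 iff 3 = 7
not q = not 3 = 4
(q iff q) and not q = 7 and 4 = 4
q and q = 3 and 3 = 3
(q and q) iff r = 3 iff 1 = 5
((q iff q) and not q) and ((q and q) iff r) = 4 and 5 = 4
not (((p and p) and p) implies (p and (r iff r))) implies (((q iff q) and not q) and ((q and q) iff r)) = 0 implies 4 = 7
((((p and p) and q) implies ((p iff p) and r)) and (((q implies r) implies not r) implies (((r implies r) and not q) and ((r implies r) iff r)))) iff (not (((p and p) and p) implies (p and (r iff r))) implies (((q iff q) and not q) and ((q and q) iff r))) = 1 iff 7 = 1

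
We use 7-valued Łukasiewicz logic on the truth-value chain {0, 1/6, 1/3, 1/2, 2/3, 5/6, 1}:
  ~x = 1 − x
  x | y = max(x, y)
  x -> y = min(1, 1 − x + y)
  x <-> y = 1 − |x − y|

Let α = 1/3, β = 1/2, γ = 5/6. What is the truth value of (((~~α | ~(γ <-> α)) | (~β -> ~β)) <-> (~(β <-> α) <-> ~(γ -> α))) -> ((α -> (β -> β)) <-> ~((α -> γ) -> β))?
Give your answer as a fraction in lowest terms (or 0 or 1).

5/6

~α = ~1/3 = 2/3
~~α = ~2/3 = 1/3
γ <-> α = 5/6 <-> 1/3 = 1/2
~(γ <-> α) = ~1/2 = 1/2
~~α | ~(γ <-> α) = 1/3 | 1/2 = 1/2
~β = ~1/2 = 1/2
~β = ~1/2 = 1/2
~β -> ~β = 1/2 -> 1/2 = 1
(~~α | ~(γ <-> α)) | (~β -> ~β) = 1/2 | 1 = 1
β <-> α = 1/2 <-> 1/3 = 5/6
~(β <-> α) = ~5/6 = 1/6
γ -> α = 5/6 -> 1/3 = 1/2
~(γ -> α) = ~1/2 = 1/2
~(β <-> α) <-> ~(γ -> α) = 1/6 <-> 1/2 = 2/3
((~~α | ~(γ <-> α)) | (~β -> ~β)) <-> (~(β <-> α) <-> ~(γ -> α)) = 1 <-> 2/3 = 2/3
β -> β = 1/2 -> 1/2 = 1
α -> (β -> β) = 1/3 -> 1 = 1
α -> γ = 1/3 -> 5/6 = 1
(α -> γ) -> β = 1 -> 1/2 = 1/2
~((α -> γ) -> β) = ~1/2 = 1/2
(α -> (β -> β)) <-> ~((α -> γ) -> β) = 1 <-> 1/2 = 1/2
(((~~α | ~(γ <-> α)) | (~β -> ~β)) <-> (~(β <-> α) <-> ~(γ -> α))) -> ((α -> (β -> β)) <-> ~((α -> γ) -> β)) = 2/3 -> 1/2 = 5/6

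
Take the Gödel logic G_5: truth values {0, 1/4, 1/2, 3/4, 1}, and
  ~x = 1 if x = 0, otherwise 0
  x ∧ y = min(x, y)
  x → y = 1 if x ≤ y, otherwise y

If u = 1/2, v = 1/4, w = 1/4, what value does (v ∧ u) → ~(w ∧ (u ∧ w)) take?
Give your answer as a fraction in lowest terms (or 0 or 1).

0

v ∧ u = 1/4 ∧ 1/2 = 1/4
u ∧ w = 1/2 ∧ 1/4 = 1/4
w ∧ (u ∧ w) = 1/4 ∧ 1/4 = 1/4
~(w ∧ (u ∧ w)) = ~1/4 = 0
(v ∧ u) → ~(w ∧ (u ∧ w)) = 1/4 → 0 = 0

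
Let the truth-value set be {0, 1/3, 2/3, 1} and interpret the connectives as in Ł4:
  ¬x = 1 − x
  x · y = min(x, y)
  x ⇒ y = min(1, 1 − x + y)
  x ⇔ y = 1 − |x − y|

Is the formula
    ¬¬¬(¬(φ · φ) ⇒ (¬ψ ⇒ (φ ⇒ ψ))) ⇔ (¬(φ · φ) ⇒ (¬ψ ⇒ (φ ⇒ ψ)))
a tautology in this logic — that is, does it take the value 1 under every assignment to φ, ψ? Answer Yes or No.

No

Counterexample: take φ = 0, ψ = 0.
φ · φ = 0 · 0 = 0
¬(φ · φ) = ¬0 = 1
¬ψ = ¬0 = 1
φ ⇒ ψ = 0 ⇒ 0 = 1
¬ψ ⇒ (φ ⇒ ψ) = 1 ⇒ 1 = 1
¬(φ · φ) ⇒ (¬ψ ⇒ (φ ⇒ ψ)) = 1 ⇒ 1 = 1
¬(¬(φ · φ) ⇒ (¬ψ ⇒ (φ ⇒ ψ))) = ¬1 = 0
¬¬(¬(φ · φ) ⇒ (¬ψ ⇒ (φ ⇒ ψ))) = ¬0 = 1
¬¬¬(¬(φ · φ) ⇒ (¬ψ ⇒ (φ ⇒ ψ))) = ¬1 = 0
φ · φ = 0 · 0 = 0
¬(φ · φ) = ¬0 = 1
¬ψ = ¬0 = 1
φ ⇒ ψ = 0 ⇒ 0 = 1
¬ψ ⇒ (φ ⇒ ψ) = 1 ⇒ 1 = 1
¬(φ · φ) ⇒ (¬ψ ⇒ (φ ⇒ ψ)) = 1 ⇒ 1 = 1
¬¬¬(¬(φ · φ) ⇒ (¬ψ ⇒ (φ ⇒ ψ))) ⇔ (¬(φ · φ) ⇒ (¬ψ ⇒ (φ ⇒ ψ))) = 0 ⇔ 1 = 0
This gives 0 ≠ 1.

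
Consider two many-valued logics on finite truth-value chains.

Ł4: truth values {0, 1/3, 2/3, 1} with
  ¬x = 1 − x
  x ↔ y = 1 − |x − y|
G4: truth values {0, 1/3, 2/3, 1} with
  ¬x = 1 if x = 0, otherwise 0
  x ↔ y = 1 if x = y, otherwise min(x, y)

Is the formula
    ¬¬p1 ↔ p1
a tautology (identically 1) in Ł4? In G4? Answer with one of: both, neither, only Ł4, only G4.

In Ł4: every assignment gives 1 — tautology.
In G4: at p1 = 1/3 the value is 1/3 — not a tautology.

only Ł4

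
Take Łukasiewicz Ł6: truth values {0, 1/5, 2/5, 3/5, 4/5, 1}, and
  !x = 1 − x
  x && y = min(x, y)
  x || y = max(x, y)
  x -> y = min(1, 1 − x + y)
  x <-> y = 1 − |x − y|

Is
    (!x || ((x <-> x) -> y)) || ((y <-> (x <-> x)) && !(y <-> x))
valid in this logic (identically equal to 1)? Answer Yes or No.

No

Counterexample: take x = 1/5, y = 0.
!x = !1/5 = 4/5
x <-> x = 1/5 <-> 1/5 = 1
(x <-> x) -> y = 1 -> 0 = 0
!x || ((x <-> x) -> y) = 4/5 || 0 = 4/5
x <-> x = 1/5 <-> 1/5 = 1
y <-> (x <-> x) = 0 <-> 1 = 0
y <-> x = 0 <-> 1/5 = 4/5
!(y <-> x) = !4/5 = 1/5
(y <-> (x <-> x)) && !(y <-> x) = 0 && 1/5 = 0
(!x || ((x <-> x) -> y)) || ((y <-> (x <-> x)) && !(y <-> x)) = 4/5 || 0 = 4/5
This gives 4/5 ≠ 1.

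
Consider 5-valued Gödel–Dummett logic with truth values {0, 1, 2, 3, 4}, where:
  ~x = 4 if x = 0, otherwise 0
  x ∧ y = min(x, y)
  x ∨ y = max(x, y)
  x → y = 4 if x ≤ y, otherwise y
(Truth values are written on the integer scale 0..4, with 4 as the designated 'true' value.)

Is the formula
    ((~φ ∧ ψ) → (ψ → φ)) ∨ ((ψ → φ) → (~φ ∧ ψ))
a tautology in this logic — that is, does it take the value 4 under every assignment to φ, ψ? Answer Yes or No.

At φ = 0, ψ = 2, for instance:
~φ = ~0 = 4
~φ ∧ ψ = 4 ∧ 2 = 2
ψ → φ = 2 → 0 = 0
(~φ ∧ ψ) → (ψ → φ) = 2 → 0 = 0
(ψ → φ) → (~φ ∧ ψ) = 0 → 2 = 4
((~φ ∧ ψ) → (ψ → φ)) ∨ ((ψ → φ) → (~φ ∧ ψ)) = 0 ∨ 4 = 4
and checking the remaining 24 assignments likewise gives ≥ 4 in every case.

Yes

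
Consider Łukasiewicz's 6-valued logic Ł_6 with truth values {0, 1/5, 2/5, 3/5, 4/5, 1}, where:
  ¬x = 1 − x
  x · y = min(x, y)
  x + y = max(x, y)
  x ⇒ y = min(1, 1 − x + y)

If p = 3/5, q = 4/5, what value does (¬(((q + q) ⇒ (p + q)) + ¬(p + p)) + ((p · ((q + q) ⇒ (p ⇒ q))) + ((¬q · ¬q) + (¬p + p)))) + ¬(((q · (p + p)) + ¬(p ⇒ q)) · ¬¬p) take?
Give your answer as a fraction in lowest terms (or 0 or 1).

q + q = 4/5 + 4/5 = 4/5
p + q = 3/5 + 4/5 = 4/5
(q + q) ⇒ (p + q) = 4/5 ⇒ 4/5 = 1
p + p = 3/5 + 3/5 = 3/5
¬(p + p) = ¬3/5 = 2/5
((q + q) ⇒ (p + q)) + ¬(p + p) = 1 + 2/5 = 1
¬(((q + q) ⇒ (p + q)) + ¬(p + p)) = ¬1 = 0
q + q = 4/5 + 4/5 = 4/5
p ⇒ q = 3/5 ⇒ 4/5 = 1
(q + q) ⇒ (p ⇒ q) = 4/5 ⇒ 1 = 1
p · ((q + q) ⇒ (p ⇒ q)) = 3/5 · 1 = 3/5
¬q = ¬4/5 = 1/5
¬q = ¬4/5 = 1/5
¬q · ¬q = 1/5 · 1/5 = 1/5
¬p = ¬3/5 = 2/5
¬p + p = 2/5 + 3/5 = 3/5
(¬q · ¬q) + (¬p + p) = 1/5 + 3/5 = 3/5
(p · ((q + q) ⇒ (p ⇒ q))) + ((¬q · ¬q) + (¬p + p)) = 3/5 + 3/5 = 3/5
¬(((q + q) ⇒ (p + q)) + ¬(p + p)) + ((p · ((q + q) ⇒ (p ⇒ q))) + ((¬q · ¬q) + (¬p + p))) = 0 + 3/5 = 3/5
p + p = 3/5 + 3/5 = 3/5
q · (p + p) = 4/5 · 3/5 = 3/5
p ⇒ q = 3/5 ⇒ 4/5 = 1
¬(p ⇒ q) = ¬1 = 0
(q · (p + p)) + ¬(p ⇒ q) = 3/5 + 0 = 3/5
¬p = ¬3/5 = 2/5
¬¬p = ¬2/5 = 3/5
((q · (p + p)) + ¬(p ⇒ q)) · ¬¬p = 3/5 · 3/5 = 3/5
¬(((q · (p + p)) + ¬(p ⇒ q)) · ¬¬p) = ¬3/5 = 2/5
(¬(((q + q) ⇒ (p + q)) + ¬(p + p)) + ((p · ((q + q) ⇒ (p ⇒ q))) + ((¬q · ¬q) + (¬p + p)))) + ¬(((q · (p + p)) + ¬(p ⇒ q)) · ¬¬p) = 3/5 + 2/5 = 3/5

3/5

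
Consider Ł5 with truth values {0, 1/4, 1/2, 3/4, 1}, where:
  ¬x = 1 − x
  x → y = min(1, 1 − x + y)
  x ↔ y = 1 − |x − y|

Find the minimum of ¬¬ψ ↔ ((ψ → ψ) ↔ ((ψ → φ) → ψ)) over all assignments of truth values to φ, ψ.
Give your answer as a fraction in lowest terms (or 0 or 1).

Take φ = 0, ψ = 1/2:
¬ψ = ¬1/2 = 1/2
¬¬ψ = ¬1/2 = 1/2
ψ → ψ = 1/2 → 1/2 = 1
ψ → φ = 1/2 → 0 = 1/2
(ψ → φ) → ψ = 1/2 → 1/2 = 1
(ψ → ψ) ↔ ((ψ → φ) → ψ) = 1 ↔ 1 = 1
¬¬ψ ↔ ((ψ → ψ) ↔ ((ψ → φ) → ψ)) = 1/2 ↔ 1 = 1/2
No assignment yields a value below 1/2, so this is the minimum.

1/2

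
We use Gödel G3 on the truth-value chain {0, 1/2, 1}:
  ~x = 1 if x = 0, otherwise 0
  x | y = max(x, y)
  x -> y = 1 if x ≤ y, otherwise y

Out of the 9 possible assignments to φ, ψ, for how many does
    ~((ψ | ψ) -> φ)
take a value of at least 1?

φ = 0, ψ = 0 ↦ 0  <
φ = 0, ψ = 1/2 ↦ 1  ≥
φ = 0, ψ = 1 ↦ 1  ≥
φ = 1/2, ψ = 0 ↦ 0  <
φ = 1/2, ψ = 1/2 ↦ 0  <
φ = 1/2, ψ = 1 ↦ 0  <
φ = 1, ψ = 0 ↦ 0  <
φ = 1, ψ = 1/2 ↦ 0  <
φ = 1, ψ = 1 ↦ 0  <
So 2 of the 9 assignments meet the threshold.

2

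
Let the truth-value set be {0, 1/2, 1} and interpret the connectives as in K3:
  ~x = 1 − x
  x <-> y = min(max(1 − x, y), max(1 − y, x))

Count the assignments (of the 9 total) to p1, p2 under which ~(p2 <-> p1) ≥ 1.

p1 = 0, p2 = 0 ↦ 0  <
p1 = 0, p2 = 1/2 ↦ 1/2  <
p1 = 0, p2 = 1 ↦ 1  ≥
p1 = 1/2, p2 = 0 ↦ 1/2  <
p1 = 1/2, p2 = 1/2 ↦ 1/2  <
p1 = 1/2, p2 = 1 ↦ 1/2  <
p1 = 1, p2 = 0 ↦ 1  ≥
p1 = 1, p2 = 1/2 ↦ 1/2  <
p1 = 1, p2 = 1 ↦ 0  <
So 2 of the 9 assignments meet the threshold.

2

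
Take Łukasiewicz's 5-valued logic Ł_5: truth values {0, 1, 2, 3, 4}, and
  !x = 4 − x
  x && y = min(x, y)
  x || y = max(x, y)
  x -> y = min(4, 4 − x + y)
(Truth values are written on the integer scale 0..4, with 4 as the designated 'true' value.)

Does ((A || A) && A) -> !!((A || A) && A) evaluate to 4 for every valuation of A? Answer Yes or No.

A = 0 ↦ 4
A = 1 ↦ 4
A = 2 ↦ 4
A = 3 ↦ 4
A = 4 ↦ 4
Every assignment gives a value ≥ 4.

Yes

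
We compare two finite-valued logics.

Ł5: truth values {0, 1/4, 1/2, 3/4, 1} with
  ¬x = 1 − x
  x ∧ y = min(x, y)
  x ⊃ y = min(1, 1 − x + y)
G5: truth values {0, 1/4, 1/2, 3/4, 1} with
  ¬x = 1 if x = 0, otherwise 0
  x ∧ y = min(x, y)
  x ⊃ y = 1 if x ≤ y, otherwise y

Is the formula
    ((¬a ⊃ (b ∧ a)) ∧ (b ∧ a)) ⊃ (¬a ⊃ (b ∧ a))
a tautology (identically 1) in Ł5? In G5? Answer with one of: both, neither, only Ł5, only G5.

In Ł5: every assignment gives 1 — tautology.
In G5: every assignment gives 1 — tautology.

both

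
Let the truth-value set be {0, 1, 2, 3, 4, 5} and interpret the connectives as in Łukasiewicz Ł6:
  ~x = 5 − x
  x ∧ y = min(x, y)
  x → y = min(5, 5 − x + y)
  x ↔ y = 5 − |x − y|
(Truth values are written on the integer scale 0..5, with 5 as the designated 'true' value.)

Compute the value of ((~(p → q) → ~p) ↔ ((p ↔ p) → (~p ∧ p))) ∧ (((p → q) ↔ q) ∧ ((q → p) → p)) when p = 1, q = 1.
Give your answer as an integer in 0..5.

1

p → q = 1 → 1 = 5
~(p → q) = ~5 = 0
~p = ~1 = 4
~(p → q) → ~p = 0 → 4 = 5
p ↔ p = 1 ↔ 1 = 5
~p = ~1 = 4
~p ∧ p = 4 ∧ 1 = 1
(p ↔ p) → (~p ∧ p) = 5 → 1 = 1
(~(p → q) → ~p) ↔ ((p ↔ p) → (~p ∧ p)) = 5 ↔ 1 = 1
p → q = 1 → 1 = 5
(p → q) ↔ q = 5 ↔ 1 = 1
q → p = 1 → 1 = 5
(q → p) → p = 5 → 1 = 1
((p → q) ↔ q) ∧ ((q → p) → p) = 1 ∧ 1 = 1
((~(p → q) → ~p) ↔ ((p ↔ p) → (~p ∧ p))) ∧ (((p → q) ↔ q) ∧ ((q → p) → p)) = 1 ∧ 1 = 1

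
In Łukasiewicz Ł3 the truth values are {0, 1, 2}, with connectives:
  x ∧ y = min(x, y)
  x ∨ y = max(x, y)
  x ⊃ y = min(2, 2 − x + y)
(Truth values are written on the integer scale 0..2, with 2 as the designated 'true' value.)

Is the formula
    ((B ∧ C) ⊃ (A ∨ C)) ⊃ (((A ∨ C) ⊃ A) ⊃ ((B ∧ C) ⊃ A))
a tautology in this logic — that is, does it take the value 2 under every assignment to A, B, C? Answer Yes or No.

At A = 1, B = 2, C = 1, for instance:
B ∧ C = 2 ∧ 1 = 1
A ∨ C = 1 ∨ 1 = 1
(B ∧ C) ⊃ (A ∨ C) = 1 ⊃ 1 = 2
(A ∨ C) ⊃ A = 1 ⊃ 1 = 2
(B ∧ C) ⊃ A = 1 ⊃ 1 = 2
((A ∨ C) ⊃ A) ⊃ ((B ∧ C) ⊃ A) = 2 ⊃ 2 = 2
((B ∧ C) ⊃ (A ∨ C)) ⊃ (((A ∨ C) ⊃ A) ⊃ ((B ∧ C) ⊃ A)) = 2 ⊃ 2 = 2
and checking the remaining 26 assignments likewise gives ≥ 2 in every case.

Yes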